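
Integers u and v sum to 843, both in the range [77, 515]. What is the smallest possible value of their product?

For a fixed sum, uv is smallest when u and v are as far apart as possible.
The extreme feasible split is u = 328, v = 515, giving uv = 168920.

168920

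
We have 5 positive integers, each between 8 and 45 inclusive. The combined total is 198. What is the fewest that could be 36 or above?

If only k of them are at least 36, the other 5 − k are at most 35, so the total is at most k·45 + (5 − k)·35.
This must reach 198, so k·45 + (5 − k)·35 ≥ 198, giving k ≥ 3.
Exactly 3 works: 3 values at 45 and 2 at 35 total 205; lower one of the high values by 7 (still ≥ 36) to hit 198.

3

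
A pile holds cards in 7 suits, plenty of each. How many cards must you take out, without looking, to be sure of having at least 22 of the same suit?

148

In the worst case you draw 21 of each of the 7 suits: 7 × 21 = 147.
One more forces 22 of some suit, so 147 + 1 = 148.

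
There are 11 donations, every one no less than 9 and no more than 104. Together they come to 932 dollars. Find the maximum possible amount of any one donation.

To make one donation as large as possible, make the other 10 as small as possible.
The other 10 contribute at least 10 × 9 = 90, leaving at most 932 − 90 = 842.
But each donation is capped at 104, so the maximum is 104.
Achievable: one at 104 and the other 10 totalling 828, which fits since 10 × 9 ≤ 828 ≤ 10 × 104.

104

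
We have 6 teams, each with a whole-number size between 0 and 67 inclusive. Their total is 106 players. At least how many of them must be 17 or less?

If only k of them are at most 17, the other 6 − k are at least 18, so the total is at least (6 − k)·18 + k·0.
This is ≤ 106, so (6 − k)·18 + 0k ≤ 106, which gives k ≥ 1.
Exactly 1 works: 1 value at 0 and 5 at 18 total 90; raise one of the low values by 16 (still ≤ 17) to hit 106.

1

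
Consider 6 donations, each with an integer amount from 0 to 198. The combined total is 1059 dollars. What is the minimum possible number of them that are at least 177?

1

Suppose at most 6 − j of them reach 177; then j values are ≤ 176 and the rest ≤ 198.
The total is then ≤ 176·j + 198·(6 − j) = 1188 − 22j. For this to be ≥ 1059 we need j ≤ 5, so at least 6 − 5 = 1 must reach 177.
Exactly 1 works: 1 value at 198 and 5 at 176 total 1078; lower one of the high values by 19 (still ≥ 177) to hit 1059.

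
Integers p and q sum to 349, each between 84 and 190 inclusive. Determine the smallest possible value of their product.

30210

pq = p(349 − p) is concave in p, so over [159, 190] it is minimized at an endpoint.
The extreme feasible split is p = 159, q = 190, giving pq = 30210.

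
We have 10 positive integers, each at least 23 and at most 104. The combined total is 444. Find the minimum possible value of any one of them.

23

To make one integer as small as possible, make the other 9 as large as possible.
The other 9 can take up 9 × 104 = 936 ≥ 444 − 23, so one integer can sit at its floor of 23.
Achievable: one at 23 and the other 9 totalling 421, which fits since 9 × 23 ≤ 421 ≤ 9 × 104.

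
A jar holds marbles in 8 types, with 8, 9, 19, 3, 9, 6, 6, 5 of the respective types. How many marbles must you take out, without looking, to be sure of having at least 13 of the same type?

59

In the worst case you take as many as possible of each type without reaching 13: 8 + 9 + 12 + 3 + 9 + 6 + 6 + 5 = 58.
The next one must give 13 of some type, so 58 + 1 = 59.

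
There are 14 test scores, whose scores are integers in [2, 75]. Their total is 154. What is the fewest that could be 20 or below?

8

If only k of them are at most 20, the other 14 − k are at least 21, so the total is at least (14 − k)·21 + k·2.
This is ≤ 154, so (14 − k)·21 + 2k ≤ 154, which gives k ≥ 8.
Exactly 8 works: 8 values at 2 and 6 at 21 total 142; raise one of the low values by 12 (still ≤ 20) to hit 154.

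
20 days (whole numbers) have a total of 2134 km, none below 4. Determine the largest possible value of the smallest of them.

106

The average is 2134/20 < 107, so some value is ≤ 106.
Achievable: 6 of them at 106 and 14 at 107 total 2134.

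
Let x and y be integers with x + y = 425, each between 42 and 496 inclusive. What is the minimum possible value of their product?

16086

xy = x(425 − x) is concave in x, so over [42, 383] it is minimized at an endpoint.
At the endpoint x = 42, y = 425 − 42 = 383, so xy = 42 × 383 = 16086.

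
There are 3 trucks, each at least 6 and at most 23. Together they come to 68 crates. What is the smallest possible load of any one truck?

To make one truck as small as possible, make the other 2 as large as possible.
The other 2 contribute at most 2 × 23 = 46, leaving at least 68 − 46 = 22.
Since 22 ≥ 6, this is achievable: one at 22 and 2 at 23.

22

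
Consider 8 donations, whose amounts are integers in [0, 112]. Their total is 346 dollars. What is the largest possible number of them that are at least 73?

With k values at 73 or above and the rest at least 0, the sum is at least 0 + 73k.
Since the sum is 346, we need 73k ≤ 346, i.e. k ≤ 4.
k = 4 is achieved by 4 values at 73 and 4 at 0, total 292; add 54 to one value (staying below 73) to reach 346.

4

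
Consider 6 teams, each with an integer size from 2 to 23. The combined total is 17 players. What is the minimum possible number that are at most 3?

If only k of them are at most 3, the other 6 − k are at least 4, so the total is at least (6 − k)·4 + k·2.
This is ≤ 17, so (6 − k)·4 + 2k ≤ 17, which gives k ≥ 4.
Exactly 4 works: 4 values at 2 and 2 at 4 total 16; raise one of the low values by 1 (still ≤ 3) to hit 17.

4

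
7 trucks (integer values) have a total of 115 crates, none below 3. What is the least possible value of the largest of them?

17

The average is 115/7 > 16, so not all 7 can be 16 or less; the largest is ≥ 17.
Equality holds with 3 values of 17 and 4 values of 16.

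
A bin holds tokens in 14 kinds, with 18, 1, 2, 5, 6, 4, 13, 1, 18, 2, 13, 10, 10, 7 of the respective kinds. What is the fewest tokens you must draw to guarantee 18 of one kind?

109

In the worst case you take as many as possible of each kind without reaching 18: 17 + 1 + 2 + 5 + 6 + 4 + 13 + 1 + 17 + 2 + 13 + 10 + 10 + 7 = 108.
The next one must give 18 of some kind, so 108 + 1 = 109.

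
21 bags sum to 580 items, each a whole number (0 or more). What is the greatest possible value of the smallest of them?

27

The average is 580/21 < 28, so some value is ≤ 27.
Taking 8 copies of 27 and 13 copies of 28 gives exactly 580, so 27 is attained.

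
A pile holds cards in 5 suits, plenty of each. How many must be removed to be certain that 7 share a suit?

31

You could draw 6 of every suit without reaching 7 of any — 30 in all.
One more forces 7 of some suit, so 30 + 1 = 31.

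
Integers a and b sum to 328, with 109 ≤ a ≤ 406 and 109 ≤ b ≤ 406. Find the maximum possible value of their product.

ab = a(328 − a) is maximized when a is as near 328/2 as the bounds allow.
Taking a = 164 and b = 164 (both in [109, 406]) gives ab = 26896.

26896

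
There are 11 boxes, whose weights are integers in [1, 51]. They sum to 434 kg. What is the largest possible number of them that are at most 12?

Suppose k of them are at most 12. Those contribute at most 12 each and the rest at most 51 each.
So the total is at most 12k + 51(11 − k) = 561 − 39k. This must still be ≥ 434, so k ≤ 3.
k = 3 is achieved by 3 values at 12 and 8 at 51, total 444; lower one of the 51's by 10 (still > 12) to reach 434.

3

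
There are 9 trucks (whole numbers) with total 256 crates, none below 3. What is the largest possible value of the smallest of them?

The 9 values sum to 256, so their minimum is at most ⌊256/9⌋ = 28.
Taking 5 copies of 28 and 4 copies of 29 gives exactly 256, so 28 is attained.

28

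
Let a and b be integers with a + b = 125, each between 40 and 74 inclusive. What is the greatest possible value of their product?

For a fixed sum, the product ab is largest when a and b are as close as possible.
Taking a = 62 and b = 63 (both in [40, 74]) gives ab = 3906.

3906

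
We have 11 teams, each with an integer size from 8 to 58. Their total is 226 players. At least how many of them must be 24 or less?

If only k of them are at most 24, the other 11 − k are at least 25, so the total is at least (11 − k)·25 + k·8.
This is ≤ 226, so (11 − k)·25 + 8k ≤ 226, which gives k ≥ 3.
Exactly 3 works: 3 values at 8 and 8 at 25 total 224; raise one of the low values by 2 (still ≤ 24) to hit 226.

3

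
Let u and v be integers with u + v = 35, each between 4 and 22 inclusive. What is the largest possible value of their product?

306

uv = u(35 − u) is maximized when u is as near 35/2 as the bounds allow.
Taking u = 17 and v = 18 (both in [4, 22]) gives uv = 306.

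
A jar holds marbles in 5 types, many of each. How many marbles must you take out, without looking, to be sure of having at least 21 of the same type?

101

In the worst case you draw 20 of each of the 5 types: 5 × 20 = 100.
One more forces 21 of some type, so 100 + 1 = 101.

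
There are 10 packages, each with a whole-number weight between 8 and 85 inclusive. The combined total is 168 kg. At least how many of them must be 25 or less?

Let j be the number exceeding 25. Then the total is ≥ 26·j + 8·(10 − j) = 80 + 18j.
So 18j ≤ 88 and j ≤ 4; hence at least 10 − 4 = 6 are ≤ 25.
Exactly 6 works: 6 values at 8 and 4 at 26 total 152; raise one of the low values by 16 (still ≤ 25) to hit 168.

6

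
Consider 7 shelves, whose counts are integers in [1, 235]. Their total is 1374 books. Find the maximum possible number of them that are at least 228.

6

If k of the values are ≥ 228, the total is ≥ 228k + 1(7 − k).
Setting 228k + 1(7 − k) ≤ 1374 gives 227k ≤ 1367, so k ≤ 6.
k = 6 is achieved by 6 values at 228 and 1 at 1, total 1369; add 5 to one value (staying below 228) to reach 1374.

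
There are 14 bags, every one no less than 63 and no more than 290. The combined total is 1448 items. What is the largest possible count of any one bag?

290

Maximizing one value means minimizing the remaining 13.
The other 13 contribute at least 13 × 63 = 819, leaving at most 1448 − 819 = 629.
But each bag is capped at 290, so the maximum is 290.
Achievable: one at 290 and the other 13 totalling 1158, which fits since 13 × 63 ≤ 1158 ≤ 13 × 290.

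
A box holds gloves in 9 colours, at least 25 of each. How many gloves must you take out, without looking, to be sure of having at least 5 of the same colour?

In the worst case you draw 4 of each of the 9 colours: 9 × 4 = 36.
One more forces 5 of some colour, so 36 + 1 = 37.

37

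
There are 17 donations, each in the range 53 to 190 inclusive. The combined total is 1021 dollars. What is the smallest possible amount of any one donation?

53

Minimizing one value means maximizing the remaining 16.
The other 16 can take up 16 × 190 = 3040 ≥ 1021 − 53, so one donation can sit at its floor of 53.
Achievable: one at 53 and the other 16 totalling 968, which fits since 16 × 53 ≤ 968 ≤ 16 × 190.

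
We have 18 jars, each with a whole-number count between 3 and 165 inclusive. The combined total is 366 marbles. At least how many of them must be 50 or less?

Let j be the number exceeding 50. Then the total is ≥ 51·j + 3·(18 − j) = 54 + 48j.
So 48j ≤ 312 and j ≤ 6; hence at least 18 − 6 = 12 are ≤ 50.
Exactly 12 works: 12 values at 3 and 6 at 51 total 342; raise one of the low values by 24 (still ≤ 50) to hit 366.

12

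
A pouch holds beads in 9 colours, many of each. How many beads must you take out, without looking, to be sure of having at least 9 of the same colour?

73

You could draw 8 of every colour without reaching 9 of any — 72 in all.
One more forces 9 of some colour, so 72 + 1 = 73.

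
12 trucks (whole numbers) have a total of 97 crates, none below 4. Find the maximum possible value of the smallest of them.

8

If every one of the 12 were at least 9, the total would be at least 12 × 9 = 108 > 97.
Achievable: 11 of them at 8 and 1 at 9 total 97.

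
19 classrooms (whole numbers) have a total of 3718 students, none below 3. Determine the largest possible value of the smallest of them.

195

The average is 3718/19 < 196, so some value is ≤ 195.
Achievable: 6 of them at 195 and 13 at 196 total 3718.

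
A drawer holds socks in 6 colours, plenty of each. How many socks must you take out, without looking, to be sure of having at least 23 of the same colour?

In the worst case you draw 22 of each of the 6 colours: 6 × 22 = 132.
One more forces 23 of some colour, so 132 + 1 = 133.

133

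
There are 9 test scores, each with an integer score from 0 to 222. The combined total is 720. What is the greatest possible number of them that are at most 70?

8

Each value at 70 or below falls at least 222 − 70 = 152 short of the ceiling 222.
The ceiling total is 9 × 222 = 1998, and we need 720, so at most ⌊(1998 − 720)/152⌋ = 8 can be that low.
k = 8 is achieved by 8 values at 70 and 1 at 222, total 782; lower one of the 222's by 62 (still > 70) to reach 720.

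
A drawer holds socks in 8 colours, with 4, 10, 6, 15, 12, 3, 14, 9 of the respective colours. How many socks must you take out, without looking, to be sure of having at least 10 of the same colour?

In the worst case you take as many as possible of each colour without reaching 10: 4 + 9 + 6 + 9 + 9 + 3 + 9 + 9 = 58.
The next one must give 10 of some colour, so 58 + 1 = 59.

59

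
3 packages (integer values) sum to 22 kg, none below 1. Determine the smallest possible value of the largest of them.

8

The average is 22/3 > 7, so not all 3 can be 7 or less; the largest is ≥ 8.
Taking 2 copies of 7 and 1 copy of 8 gives exactly 22, so 8 is attained.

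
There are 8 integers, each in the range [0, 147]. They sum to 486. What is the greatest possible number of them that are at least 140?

If k of the values are ≥ 140, the total is ≥ 140k + 0(8 − k).
Setting 140k + 0(8 − k) ≤ 486 gives 140k ≤ 486, so k ≤ 3.
k = 3 is achieved by 3 values at 140 and 5 at 0, total 420; add 66 to one value (staying below 140) to reach 486.

3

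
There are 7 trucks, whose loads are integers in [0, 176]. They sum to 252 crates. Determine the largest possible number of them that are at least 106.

2

With k values at 106 or above and the rest at least 0, the sum is at least 0 + 106k.
Since the sum is 252, we need 106k ≤ 252, i.e. k ≤ 2.
k = 2 is achieved by 2 values at 106 and 5 at 0, total 212; add 40 to one value (staying below 106) to reach 252.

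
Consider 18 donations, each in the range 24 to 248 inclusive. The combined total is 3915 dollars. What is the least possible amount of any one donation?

24

Minimizing one value means maximizing the remaining 17.
The other 17 can take up 17 × 248 = 4216 ≥ 3915 − 24, so one donation can sit at its floor of 24.
Achievable: one at 24 and the other 17 totalling 3891, which fits since 17 × 24 ≤ 3891 ≤ 17 × 248.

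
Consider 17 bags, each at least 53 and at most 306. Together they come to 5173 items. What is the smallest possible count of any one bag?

Minimizing one value means maximizing the remaining 16.
The other 16 contribute at most 16 × 306 = 4896, leaving at least 5173 − 4896 = 277.
Since 277 ≥ 53, this is achievable: one at 277 and 16 at 306.

277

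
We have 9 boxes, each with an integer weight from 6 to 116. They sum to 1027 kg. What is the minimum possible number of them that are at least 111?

If only k of them are at least 111, the other 9 − k are at most 110, so the total is at most k·116 + (9 − k)·110.
This must reach 1027, so k·116 + (9 − k)·110 ≥ 1027, giving k ≥ 7.
Exactly 7 works: 7 values at 116 and 2 at 110 total 1032; lower one of the high values by 5 (still ≥ 111) to hit 1027.

7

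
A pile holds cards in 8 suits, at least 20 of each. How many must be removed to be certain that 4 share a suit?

25

You could draw 3 of every suit without reaching 4 of any — 24 in all.
One more forces 4 of some suit, so 24 + 1 = 25.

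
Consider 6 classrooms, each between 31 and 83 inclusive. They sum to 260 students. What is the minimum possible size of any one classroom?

31

Minimizing one value means maximizing the remaining 5.
The other 5 can take up 5 × 83 = 415 ≥ 260 − 31, so one classroom can sit at its floor of 31.
Achievable: one at 31 and the other 5 totalling 229, which fits since 5 × 31 ≤ 229 ≤ 5 × 83.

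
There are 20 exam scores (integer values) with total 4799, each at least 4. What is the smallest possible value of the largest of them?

240

The 20 values sum to 4799, so their maximum is at least ⌈4799/20⌉ = 240.
Taking 1 copy of 239 and 19 copies of 240 gives exactly 4799, so 240 is attained.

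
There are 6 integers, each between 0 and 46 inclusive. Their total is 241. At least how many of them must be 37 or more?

Suppose at most 6 − j of them reach 37; then j values are ≤ 36 and the rest ≤ 46.
The total is then ≤ 36·j + 46·(6 − j) = 276 − 10j. For this to be ≥ 241 we need j ≤ 3, so at least 6 − 3 = 3 must reach 37.
Exactly 3 works: 3 values at 46 and 3 at 36 total 246; lower one of the high values by 5 (still ≥ 37) to hit 241.

3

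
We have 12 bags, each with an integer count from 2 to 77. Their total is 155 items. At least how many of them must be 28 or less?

8

Let j be the number exceeding 28. Then the total is ≥ 29·j + 2·(12 − j) = 24 + 27j.
So 27j ≤ 131 and j ≤ 4; hence at least 12 − 4 = 8 are ≤ 28.
Exactly 8 works: 8 values at 2 and 4 at 29 total 132; raise one of the low values by 23 (still ≤ 28) to hit 155.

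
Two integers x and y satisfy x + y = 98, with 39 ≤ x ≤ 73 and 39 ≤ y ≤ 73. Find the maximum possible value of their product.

2401

xy = x(98 − x) is maximized when x is as near 98/2 as the bounds allow.
Taking x = 49 and y = 49 (both in [39, 73]) gives xy = 2401.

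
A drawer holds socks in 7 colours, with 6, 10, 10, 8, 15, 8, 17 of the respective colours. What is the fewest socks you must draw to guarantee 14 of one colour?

In the worst case you take as many as possible of each colour without reaching 14: 6 + 10 + 10 + 8 + 13 + 8 + 13 = 68.
The next one must give 14 of some colour, so 68 + 1 = 69.

69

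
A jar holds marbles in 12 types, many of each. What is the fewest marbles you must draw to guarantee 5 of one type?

49

In the worst case you draw 4 of each of the 12 types: 12 × 4 = 48.
One more forces 5 of some type, so 48 + 1 = 49.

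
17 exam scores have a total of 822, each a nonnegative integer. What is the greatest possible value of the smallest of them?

The 17 values sum to 822, so their minimum is at most ⌊822/17⌋ = 48.
Equality holds with 11 values of 48 and 6 values of 49.

48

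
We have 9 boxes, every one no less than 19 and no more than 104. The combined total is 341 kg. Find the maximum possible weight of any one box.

Maximizing one value means minimizing the remaining 8.
The other 8 contribute at least 8 × 19 = 152, leaving at most 341 − 152 = 189.
But each box is capped at 104, so the maximum is 104.
Achievable: one at 104 and the other 8 totalling 237, which fits since 8 × 19 ≤ 237 ≤ 8 × 104.

104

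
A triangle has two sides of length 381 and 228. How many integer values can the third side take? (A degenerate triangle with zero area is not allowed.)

The triangle inequality gives |381 − 228| < c < 381 + 228, i.e. 153 < c < 609.
So c can be any integer from 154 to 608: 455 values.

455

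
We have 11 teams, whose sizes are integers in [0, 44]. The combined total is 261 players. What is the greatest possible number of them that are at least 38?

6

If k of the values are ≥ 38, the total is ≥ 38k + 0(11 − k).
Setting 38k + 0(11 − k) ≤ 261 gives 38k ≤ 261, so k ≤ 6.
k = 6 is achieved by 6 values at 38 and 5 at 0, total 228; add 33 to one value (staying below 38) to reach 261.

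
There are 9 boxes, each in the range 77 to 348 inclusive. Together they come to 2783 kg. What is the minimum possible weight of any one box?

77

Minimizing one value means maximizing the remaining 8.
The other 8 can take up 8 × 348 = 2784 ≥ 2783 − 77, so one box can sit at its floor of 77.
Achievable: one at 77 and the other 8 totalling 2706, which fits since 8 × 77 ≤ 2706 ≤ 8 × 348.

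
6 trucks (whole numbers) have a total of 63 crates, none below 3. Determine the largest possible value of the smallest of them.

The average is 63/6 < 11, so some value is ≤ 10.
Achievable: 3 of them at 10 and 3 at 11 total 63.

10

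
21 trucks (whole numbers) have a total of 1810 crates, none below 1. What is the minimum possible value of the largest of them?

The 21 values sum to 1810, so their maximum is at least ⌈1810/21⌉ = 87.
Taking 17 copies of 86 and 4 copies of 87 gives exactly 1810, so 87 is attained.

87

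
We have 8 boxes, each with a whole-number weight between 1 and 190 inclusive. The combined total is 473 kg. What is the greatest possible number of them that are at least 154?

With k values at 154 or above and the rest at least 1, the sum is at least 8 + 153k.
Since the sum is 473, we need 153k ≤ 465, i.e. k ≤ 3.
k = 3 is achieved by 3 values at 154 and 5 at 1, total 467; add 6 to one value (staying below 154) to reach 473.

3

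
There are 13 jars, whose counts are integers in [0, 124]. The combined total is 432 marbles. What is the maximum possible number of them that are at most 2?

Suppose k of them are at most 2. Those contribute at most 2 each and the rest at most 124 each.
So the total is at most 2k + 124(13 − k) = 1612 − 122k. This must still be ≥ 432, so k ≤ 9.
k = 9 is achieved by 9 values at 2 and 4 at 124, total 514; lower one of the 124's by 82 (still > 2) to reach 432.

9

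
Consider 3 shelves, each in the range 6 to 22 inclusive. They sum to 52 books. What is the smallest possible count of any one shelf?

8

To make one shelf as small as possible, make the other 2 as large as possible.
The other 2 contribute at most 2 × 22 = 44, leaving at least 52 − 44 = 8.
Since 8 ≥ 6, this is achievable: one at 8 and 2 at 22.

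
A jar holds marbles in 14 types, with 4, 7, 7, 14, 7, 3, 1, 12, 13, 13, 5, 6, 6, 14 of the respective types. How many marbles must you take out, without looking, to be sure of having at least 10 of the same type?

92

In the worst case you take as many as possible of each type without reaching 10: 4 + 7 + 7 + 9 + 7 + 3 + 1 + 9 + 9 + 9 + 5 + 6 + 6 + 9 = 91.
The next one must give 10 of some type, so 91 + 1 = 92.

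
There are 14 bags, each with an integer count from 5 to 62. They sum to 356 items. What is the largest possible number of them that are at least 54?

5

If k of the values are ≥ 54, the total is ≥ 54k + 5(14 − k).
Setting 54k + 5(14 − k) ≤ 356 gives 49k ≤ 286, so k ≤ 5.
k = 5 is achieved by 5 values at 54 and 9 at 5, total 315; add 41 to one value (staying below 54) to reach 356.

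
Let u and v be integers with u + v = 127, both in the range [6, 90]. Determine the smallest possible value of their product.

Since u + v is fixed, pushing one of them to its bound minimizes the product.
At the endpoint u = 37, v = 127 − 37 = 90, so uv = 37 × 90 = 3330.

3330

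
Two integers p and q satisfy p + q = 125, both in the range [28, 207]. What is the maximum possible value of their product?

pq = p(125 − p) is maximized when p is as near 125/2 as the bounds allow.
Taking p = 62 and q = 63 (both in [28, 207]) gives pq = 3906.

3906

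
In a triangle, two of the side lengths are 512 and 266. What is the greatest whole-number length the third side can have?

777

The third side must be less than 512 + 266 = 778.
The largest integer below 778 is 777.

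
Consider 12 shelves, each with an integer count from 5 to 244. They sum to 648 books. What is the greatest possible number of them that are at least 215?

Suppose k of them are at least 215. Those contribute at least 215 each and the other 12 − k at least 5 each.
So the total is at least 215k + 5(12 − k) = 60 + 210k. This must be ≤ 648, giving k ≤ 2.
k = 2 is achieved by 2 values at 215 and 10 at 5, total 480; add 168 to one value (staying below 215) to reach 648.

2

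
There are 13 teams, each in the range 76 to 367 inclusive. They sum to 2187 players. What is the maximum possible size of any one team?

To make one team as large as possible, make the other 12 as small as possible.
The other 12 contribute at least 12 × 76 = 912, leaving at most 2187 − 912 = 1275.
But each team is capped at 367, so the maximum is 367.
Achievable: one at 367 and the other 12 totalling 1820, which fits since 12 × 76 ≤ 1820 ≤ 12 × 367.

367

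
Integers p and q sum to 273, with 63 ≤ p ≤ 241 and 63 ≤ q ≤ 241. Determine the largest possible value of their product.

18632

For a fixed sum, the product pq is largest when p and q are as close as possible.
Taking p = 136 and q = 137 (both in [63, 241]) gives pq = 18632.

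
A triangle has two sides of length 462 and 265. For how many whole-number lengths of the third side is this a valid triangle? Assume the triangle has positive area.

The triangle inequality gives |462 − 265| < c < 462 + 265, i.e. 197 < c < 727.
So c can be any integer from 198 to 726: 529 values.

529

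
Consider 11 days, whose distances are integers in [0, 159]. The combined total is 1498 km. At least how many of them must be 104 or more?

7

Each value short of 104 is at most 103, costing at least 159 − 103 = 56 against the maximum total of 1749.
We can afford to lose at most 1749 − 1498 = 251, so at most ⌊251/56⌋ = 4 fall short, and at least 7 are ≥ 104.
Exactly 7 works: 7 values at 159 and 4 at 103 total 1525; lower one of the high values by 27 (still ≥ 104) to hit 1498.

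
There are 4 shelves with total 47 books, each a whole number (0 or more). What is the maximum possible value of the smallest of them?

11

The average is 47/4 < 12, so some value is ≤ 11.
Achievable: 1 of them at 11 and 3 at 12 total 47.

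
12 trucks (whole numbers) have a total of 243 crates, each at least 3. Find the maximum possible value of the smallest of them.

20

If every one of the 12 were at least 21, the total would be at least 12 × 21 = 252 > 243.
Taking 9 copies of 20 and 3 copies of 21 gives exactly 243, so 20 is attained.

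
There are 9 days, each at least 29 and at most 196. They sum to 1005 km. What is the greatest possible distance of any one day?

Maximizing one value means minimizing the remaining 8.
The other 8 contribute at least 8 × 29 = 232, leaving at most 1005 − 232 = 773.
But each day is capped at 196, so the maximum is 196.
Achievable: one at 196 and the other 8 totalling 809, which fits since 8 × 29 ≤ 809 ≤ 8 × 196.

196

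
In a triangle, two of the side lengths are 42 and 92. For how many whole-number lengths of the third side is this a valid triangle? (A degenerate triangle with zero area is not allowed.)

83

The triangle inequality gives |42 − 92| < c < 42 + 92, i.e. 50 < c < 134.
So c can be any integer from 51 to 133: 83 values.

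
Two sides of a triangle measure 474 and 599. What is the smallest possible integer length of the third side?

The third side must exceed |474 − 599| = 125.
The smallest integer above 125 is 126.

126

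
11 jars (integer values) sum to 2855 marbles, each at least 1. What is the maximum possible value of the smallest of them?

The average is 2855/11 < 260, so some value is ≤ 259.
Taking 5 copies of 259 and 6 copies of 260 gives exactly 2855, so 259 is attained.

259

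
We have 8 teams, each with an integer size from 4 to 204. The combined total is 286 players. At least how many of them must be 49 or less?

Each value above 49 is at least 50, contributing at least 50 − 4 = 46 above the floor 4.
The sum exceeds the floor total 32 by 254, so at most ⌊254/46⌋ = 5 exceed 49, and at least 3 are ≤ 49.
Exactly 3 works: 3 values at 4 and 5 at 50 total 262; raise one of the low values by 24 (still ≤ 49) to hit 286.

3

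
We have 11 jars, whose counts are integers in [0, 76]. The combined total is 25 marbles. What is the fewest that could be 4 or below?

If only k of them are at most 4, the other 11 − k are at least 5, so the total is at least (11 − k)·5 + k·0.
This is ≤ 25, so (11 − k)·5 + 0k ≤ 25, which gives k ≥ 6.
Exactly 6 works: 6 values at 0 and 5 at 5 total 25.

6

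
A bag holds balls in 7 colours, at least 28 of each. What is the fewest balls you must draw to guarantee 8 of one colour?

50

You could draw 7 of every colour without reaching 8 of any — 49 in all.
One more forces 8 of some colour, so 49 + 1 = 50.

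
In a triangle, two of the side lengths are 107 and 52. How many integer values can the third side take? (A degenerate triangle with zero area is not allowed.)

103

The triangle inequality gives |107 − 52| < c < 107 + 52, i.e. 55 < c < 159.
So c can be any integer from 56 to 158: 103 values.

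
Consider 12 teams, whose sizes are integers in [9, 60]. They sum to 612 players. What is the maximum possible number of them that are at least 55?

Suppose k of them are at least 55. Those contribute at least 55 each and the other 12 − k at least 9 each.
So the total is at least 55k + 9(12 − k) = 108 + 46k. This must be ≤ 612, giving k ≤ 10.
k = 10 is achieved by 10 values at 55 and 2 at 9, total 568; add 44 to one value (staying below 55) to reach 612.

10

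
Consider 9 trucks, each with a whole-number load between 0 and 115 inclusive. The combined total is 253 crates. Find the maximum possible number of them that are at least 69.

3

Suppose k of them are at least 69. Those contribute at least 69 each and the other 9 − k at least 0 each.
So the total is at least 69k + 0(9 − k) = 0 + 69k. This must be ≤ 253, giving k ≤ 3.
k = 3 is achieved by 3 values at 69 and 6 at 0, total 207; add 46 to one value (staying below 69) to reach 253.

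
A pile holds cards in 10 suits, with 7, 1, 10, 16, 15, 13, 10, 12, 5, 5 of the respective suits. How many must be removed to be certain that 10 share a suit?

In the worst case you take as many as possible of each suit without reaching 10: 7 + 1 + 9 + 9 + 9 + 9 + 9 + 9 + 5 + 5 = 72.
The next one must give 10 of some suit, so 72 + 1 = 73.

73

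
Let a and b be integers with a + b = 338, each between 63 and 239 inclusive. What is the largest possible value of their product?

28561

With a + b fixed, ab peaks when the two are closest together.
Taking a = 169 and b = 169 (both in [63, 239]) gives ab = 28561.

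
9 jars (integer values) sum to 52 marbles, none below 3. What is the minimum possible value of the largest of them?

The average is 52/9 > 5, so not all 9 can be 5 or less; the largest is ≥ 6.
Taking 2 copies of 5 and 7 copies of 6 gives exactly 52, so 6 is attained.

6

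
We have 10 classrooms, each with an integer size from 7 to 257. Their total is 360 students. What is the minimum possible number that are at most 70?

6

If only k of them are at most 70, the other 10 − k are at least 71, so the total is at least (10 − k)·71 + k·7.
This is ≤ 360, so (10 − k)·71 + 7k ≤ 360, which gives k ≥ 6.
Exactly 6 works: 6 values at 7 and 4 at 71 total 326; raise one of the low values by 34 (still ≤ 70) to hit 360.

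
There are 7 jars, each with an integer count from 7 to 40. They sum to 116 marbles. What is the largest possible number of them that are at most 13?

6

Each value at 13 or below falls at least 40 − 13 = 27 short of the ceiling 40.
The ceiling total is 7 × 40 = 280, and we need 116, so at most ⌊(280 − 116)/27⌋ = 6 can be that low.
k = 6 is achieved by 6 values at 13 and 1 at 40, total 118; lower one of the 40's by 2 (still > 13) to reach 116.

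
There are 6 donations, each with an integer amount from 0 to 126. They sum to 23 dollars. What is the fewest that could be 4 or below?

2

Let j be the number exceeding 4. Then the total is ≥ 5·j + 0·(6 − j) = 0 + 5j.
So 5j ≤ 23 and j ≤ 4; hence at least 6 − 4 = 2 are ≤ 4.
Exactly 2 works: 2 values at 0 and 4 at 5 total 20; raise one of the low values by 3 (still ≤ 4) to hit 23.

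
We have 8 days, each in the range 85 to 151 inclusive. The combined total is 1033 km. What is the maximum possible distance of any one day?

151

Maximizing one value means minimizing the remaining 7.
The other 7 contribute at least 7 × 85 = 595, leaving at most 1033 − 595 = 438.
But each day is capped at 151, so the maximum is 151.
Achievable: one at 151 and the other 7 totalling 882, which fits since 7 × 85 ≤ 882 ≤ 7 × 151.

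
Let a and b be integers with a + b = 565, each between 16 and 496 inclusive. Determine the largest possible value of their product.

79806

For a fixed sum, the product ab is largest when a and b are as close as possible.
Taking a = 282 and b = 283 (both in [16, 496]) gives ab = 79806.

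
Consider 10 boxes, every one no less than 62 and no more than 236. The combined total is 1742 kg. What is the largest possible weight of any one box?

236

To make one box as large as possible, make the other 9 as small as possible.
The other 9 contribute at least 9 × 62 = 558, leaving at most 1742 − 558 = 1184.
But each box is capped at 236, so the maximum is 236.
Achievable: one at 236 and the other 9 totalling 1506, which fits since 9 × 62 ≤ 1506 ≤ 9 × 236.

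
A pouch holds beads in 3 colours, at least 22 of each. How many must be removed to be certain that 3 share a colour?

7

You could draw 2 of every colour without reaching 3 of any — 6 in all.
One more forces 3 of some colour, so 6 + 1 = 7.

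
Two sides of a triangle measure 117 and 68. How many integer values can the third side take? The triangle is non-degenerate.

The triangle inequality gives |117 − 68| < c < 117 + 68, i.e. 49 < c < 185.
So c can be any integer from 50 to 184: 135 values.

135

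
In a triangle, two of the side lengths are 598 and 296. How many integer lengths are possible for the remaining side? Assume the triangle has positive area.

591

The triangle inequality gives |598 − 296| < c < 598 + 296, i.e. 302 < c < 894.
So c can be any integer from 303 to 893: 591 values.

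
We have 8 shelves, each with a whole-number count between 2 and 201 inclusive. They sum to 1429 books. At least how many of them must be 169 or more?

Each value short of 169 is at most 168, costing at least 201 − 168 = 33 against the maximum total of 1608.
We can afford to lose at most 1608 − 1429 = 179, so at most ⌊179/33⌋ = 5 fall short, and at least 3 are ≥ 169.
Exactly 3 works: 3 values at 201 and 5 at 168 total 1443; lower one of the high values by 14 (still ≥ 169) to hit 1429.

3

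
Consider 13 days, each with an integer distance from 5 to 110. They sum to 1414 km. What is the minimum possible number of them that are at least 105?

Suppose at most 13 − j of them reach 105; then j values are ≤ 104 and the rest ≤ 110.
The total is then ≤ 104·j + 110·(13 − j) = 1430 − 6j. For this to be ≥ 1414 we need j ≤ 2, so at least 13 − 2 = 11 must reach 105.
Exactly 11 works: 11 values at 110 and 2 at 104 total 1418; lower one of the high values by 4 (still ≥ 105) to hit 1414.

11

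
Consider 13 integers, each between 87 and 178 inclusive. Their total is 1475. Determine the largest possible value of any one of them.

Maximizing one value means minimizing the remaining 12.
The other 12 contribute at least 12 × 87 = 1044, leaving at most 1475 − 1044 = 431.
But each integer is capped at 178, so the maximum is 178.
Achievable: one at 178 and the other 12 totalling 1297, which fits since 12 × 87 ≤ 1297 ≤ 12 × 178.

178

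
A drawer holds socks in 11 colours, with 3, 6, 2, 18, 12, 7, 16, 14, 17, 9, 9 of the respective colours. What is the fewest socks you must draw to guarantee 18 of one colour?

In the worst case you take as many as possible of each colour without reaching 18: 3 + 6 + 2 + 17 + 12 + 7 + 16 + 14 + 17 + 9 + 9 = 112.
The next one must give 18 of some colour, so 112 + 1 = 113.

113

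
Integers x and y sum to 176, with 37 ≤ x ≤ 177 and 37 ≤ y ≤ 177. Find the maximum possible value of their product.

7744

xy = x(176 − x) is maximized when x is as near 176/2 as the bounds allow.
Taking x = 88 and y = 88 (both in [37, 177]) gives xy = 7744.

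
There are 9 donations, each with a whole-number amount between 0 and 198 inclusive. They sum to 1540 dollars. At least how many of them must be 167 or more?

Each value short of 167 is at most 166, costing at least 198 − 166 = 32 against the maximum total of 1782.
We can afford to lose at most 1782 − 1540 = 242, so at most ⌊242/32⌋ = 7 fall short, and at least 2 are ≥ 167.
Exactly 2 works: 2 values at 198 and 7 at 166 total 1558; lower one of the high values by 18 (still ≥ 167) to hit 1540.

2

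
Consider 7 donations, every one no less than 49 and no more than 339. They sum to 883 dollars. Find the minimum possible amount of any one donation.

To make one donation as small as possible, make the other 6 as large as possible.
The other 6 can take up 6 × 339 = 2034 ≥ 883 − 49, so one donation can sit at its floor of 49.
Achievable: one at 49 and the other 6 totalling 834, which fits since 6 × 49 ≤ 834 ≤ 6 × 339.

49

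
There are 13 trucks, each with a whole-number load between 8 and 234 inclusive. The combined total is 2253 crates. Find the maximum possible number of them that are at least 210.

With k values at 210 or above and the rest at least 8, the sum is at least 104 + 202k.
Since the sum is 2253, we need 202k ≤ 2149, i.e. k ≤ 10.
k = 10 is achieved by 10 values at 210 and 3 at 8, total 2124; add 129 to one value (staying below 210) to reach 2253.

10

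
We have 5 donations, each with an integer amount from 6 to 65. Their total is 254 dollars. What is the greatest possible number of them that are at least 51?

Suppose k of them are at least 51. Those contribute at least 51 each and the other 5 − k at least 6 each.
So the total is at least 51k + 6(5 − k) = 30 + 45k. This must be ≤ 254, giving k ≤ 4.
k = 4 is achieved by 4 values at 51 and 1 at 6, total 210; add 44 to one value (staying below 51) to reach 254.

4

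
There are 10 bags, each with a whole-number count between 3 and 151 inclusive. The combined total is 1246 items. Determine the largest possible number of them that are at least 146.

8

Suppose k of them are at least 146. Those contribute at least 146 each and the other 10 − k at least 3 each.
So the total is at least 146k + 3(10 − k) = 30 + 143k. This must be ≤ 1246, giving k ≤ 8.
k = 8 is achieved by 8 values at 146 and 2 at 3, total 1174; add 72 to one value (staying below 146) to reach 1246.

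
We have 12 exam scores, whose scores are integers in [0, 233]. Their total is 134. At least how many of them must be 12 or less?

Each value above 12 is at least 13, contributing at least 13 − 0 = 13 above the floor 0.
The sum exceeds the floor total 0 by 134, so at most ⌊134/13⌋ = 10 exceed 12, and at least 2 are ≤ 12.
Exactly 2 works: 2 values at 0 and 10 at 13 total 130; raise one of the low values by 4 (still ≤ 12) to hit 134.

2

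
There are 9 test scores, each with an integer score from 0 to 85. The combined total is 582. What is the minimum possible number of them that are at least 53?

4

Each value short of 53 is at most 52, costing at least 85 − 52 = 33 against the maximum total of 765.
We can afford to lose at most 765 − 582 = 183, so at most ⌊183/33⌋ = 5 fall short, and at least 4 are ≥ 53.
Exactly 4 works: 4 values at 85 and 5 at 52 total 600; lower one of the high values by 18 (still ≥ 53) to hit 582.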